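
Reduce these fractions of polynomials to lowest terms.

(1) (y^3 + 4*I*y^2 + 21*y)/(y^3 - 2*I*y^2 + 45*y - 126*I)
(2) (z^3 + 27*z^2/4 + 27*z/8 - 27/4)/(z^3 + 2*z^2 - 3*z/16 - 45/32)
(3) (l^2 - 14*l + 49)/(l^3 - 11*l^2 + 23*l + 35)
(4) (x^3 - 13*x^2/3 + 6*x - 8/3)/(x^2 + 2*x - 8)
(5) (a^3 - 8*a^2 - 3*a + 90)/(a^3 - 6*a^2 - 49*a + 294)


(1) = y/(y - 6*I)
(2) = (4*z + 24)/(4*z + 5)
(3) = (l - 7)/(l^2 - 4*l - 5)
(4) = (3*x^2 - 7*x + 4)/(3*x + 12)
(5) = (a^2 - 2*a - 15)/(a^2 - 49)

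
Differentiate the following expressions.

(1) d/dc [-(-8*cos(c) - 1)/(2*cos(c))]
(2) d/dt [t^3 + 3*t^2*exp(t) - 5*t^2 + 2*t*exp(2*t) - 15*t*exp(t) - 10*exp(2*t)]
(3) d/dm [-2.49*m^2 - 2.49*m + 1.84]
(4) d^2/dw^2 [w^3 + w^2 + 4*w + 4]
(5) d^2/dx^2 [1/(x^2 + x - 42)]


(1) = sin(c)/(2*cos(c)^2)
(2) = 3*t^2*exp(t) + 3*t^2 + 4*t*exp(2*t) - 9*t*exp(t) - 10*t - 18*exp(2*t) - 15*exp(t)
(3) = -4.98*m - 2.49
(4) = 6*w + 2
(5) = 2*(-x^2 - x + (2*x + 1)^2 + 42)/(x^2 + x - 42)^3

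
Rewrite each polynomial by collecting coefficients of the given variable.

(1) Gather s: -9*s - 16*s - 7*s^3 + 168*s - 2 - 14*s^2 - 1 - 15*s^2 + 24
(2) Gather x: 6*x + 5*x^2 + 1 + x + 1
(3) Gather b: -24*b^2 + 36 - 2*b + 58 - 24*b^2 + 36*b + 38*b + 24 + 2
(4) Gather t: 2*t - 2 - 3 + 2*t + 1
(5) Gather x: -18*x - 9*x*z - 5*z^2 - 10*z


(1) = -7*s^3 - 29*s^2 + 143*s + 21
(2) = 5*x^2 + 7*x + 2
(3) = -48*b^2 + 72*b + 120
(4) = 4*t - 4
(5) = x*(-9*z - 18) - 5*z^2 - 10*z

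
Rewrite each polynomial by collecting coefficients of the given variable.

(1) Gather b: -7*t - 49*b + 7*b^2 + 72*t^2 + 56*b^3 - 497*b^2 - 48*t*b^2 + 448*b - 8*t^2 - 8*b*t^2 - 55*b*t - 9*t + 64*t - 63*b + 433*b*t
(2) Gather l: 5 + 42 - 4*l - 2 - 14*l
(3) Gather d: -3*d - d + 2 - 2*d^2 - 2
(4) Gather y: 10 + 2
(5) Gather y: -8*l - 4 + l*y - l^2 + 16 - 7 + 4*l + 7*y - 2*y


(1) = 56*b^3 + b^2*(-48*t - 490) + b*(-8*t^2 + 378*t + 336) + 64*t^2 + 48*t
(2) = 45 - 18*l
(3) = -2*d^2 - 4*d
(4) = 12
(5) = -l^2 - 4*l + y*(l + 5) + 5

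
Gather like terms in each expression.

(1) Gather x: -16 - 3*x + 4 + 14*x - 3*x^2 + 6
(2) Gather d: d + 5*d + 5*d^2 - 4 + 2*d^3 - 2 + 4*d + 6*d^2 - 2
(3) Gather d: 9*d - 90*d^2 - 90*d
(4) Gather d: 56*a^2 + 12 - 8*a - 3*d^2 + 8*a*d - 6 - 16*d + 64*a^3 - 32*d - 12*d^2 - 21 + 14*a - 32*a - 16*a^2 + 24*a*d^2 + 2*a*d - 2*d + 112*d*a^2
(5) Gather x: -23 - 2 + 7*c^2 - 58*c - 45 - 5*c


(1) = -3*x^2 + 11*x - 6
(2) = 2*d^3 + 11*d^2 + 10*d - 8
(3) = -90*d^2 - 81*d
(4) = 64*a^3 + 40*a^2 - 26*a + d^2*(24*a - 15) + d*(112*a^2 + 10*a - 50) - 15
(5) = 7*c^2 - 63*c - 70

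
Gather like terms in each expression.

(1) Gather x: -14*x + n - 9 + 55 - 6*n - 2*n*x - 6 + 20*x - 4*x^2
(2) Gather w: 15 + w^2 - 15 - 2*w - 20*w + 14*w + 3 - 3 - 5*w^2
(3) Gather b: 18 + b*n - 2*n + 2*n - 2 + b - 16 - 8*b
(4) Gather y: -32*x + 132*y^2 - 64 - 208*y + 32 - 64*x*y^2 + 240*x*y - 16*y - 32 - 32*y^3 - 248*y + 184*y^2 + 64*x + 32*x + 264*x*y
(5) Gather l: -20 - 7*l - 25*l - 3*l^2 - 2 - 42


(1) = -5*n - 4*x^2 + x*(6 - 2*n) + 40
(2) = -4*w^2 - 8*w
(3) = b*(n - 7)
(4) = 64*x - 32*y^3 + y^2*(316 - 64*x) + y*(504*x - 472) - 64
(5) = -3*l^2 - 32*l - 64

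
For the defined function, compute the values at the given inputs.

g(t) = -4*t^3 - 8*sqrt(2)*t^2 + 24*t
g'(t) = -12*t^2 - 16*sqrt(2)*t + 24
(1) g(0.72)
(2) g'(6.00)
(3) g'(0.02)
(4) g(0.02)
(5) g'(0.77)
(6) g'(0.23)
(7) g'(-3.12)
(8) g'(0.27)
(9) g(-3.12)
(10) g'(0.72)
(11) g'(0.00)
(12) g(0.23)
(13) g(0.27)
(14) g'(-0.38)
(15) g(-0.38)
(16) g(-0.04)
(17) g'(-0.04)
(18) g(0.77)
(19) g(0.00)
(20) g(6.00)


(1) = 9.92
(2) = -543.76
(3) = 23.54
(4) = 0.48
(5) = -0.54
(6) = 18.16
(7) = -22.22
(8) = 17.02
(9) = -63.53
(10) = 1.49
(11) = 24.00
(12) = 4.87
(13) = 5.58
(14) = 30.87
(15) = -10.53
(16) = -0.98
(17) = 24.89
(18) = 9.95
(19) = 0.00
(20) = -1127.29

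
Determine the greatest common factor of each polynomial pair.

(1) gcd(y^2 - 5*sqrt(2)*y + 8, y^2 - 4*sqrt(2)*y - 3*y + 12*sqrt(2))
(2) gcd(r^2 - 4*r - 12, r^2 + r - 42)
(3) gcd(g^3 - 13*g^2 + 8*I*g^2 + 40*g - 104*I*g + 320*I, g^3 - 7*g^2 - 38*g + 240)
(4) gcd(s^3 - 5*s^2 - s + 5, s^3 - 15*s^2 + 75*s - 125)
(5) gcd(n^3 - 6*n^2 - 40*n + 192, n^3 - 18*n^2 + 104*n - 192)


(1) = gcd((y - 4*sqrt(2))*(y - sqrt(2)), (y - 3)*(y - 4*sqrt(2))) = y - 4*sqrt(2)
(2) = r - 6
(3) = g^2 - 13*g + 40
(4) = gcd((s - 5)*(s - 1)*(s + 1), (s - 5)^3) = s - 5
(5) = gcd((n - 8)*(n - 4)*(n + 6), (n - 8)*(n - 6)*(n - 4)) = n^2 - 12*n + 32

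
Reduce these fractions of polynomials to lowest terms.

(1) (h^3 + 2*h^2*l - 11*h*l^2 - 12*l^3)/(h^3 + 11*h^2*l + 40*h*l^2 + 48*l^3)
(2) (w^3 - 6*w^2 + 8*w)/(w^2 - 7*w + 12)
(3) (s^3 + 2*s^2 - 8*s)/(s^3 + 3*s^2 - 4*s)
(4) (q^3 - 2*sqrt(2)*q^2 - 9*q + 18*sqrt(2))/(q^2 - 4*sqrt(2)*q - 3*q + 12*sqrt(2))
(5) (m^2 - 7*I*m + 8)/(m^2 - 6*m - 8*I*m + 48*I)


(1) = (h^2 - 2*h*l - 3*l^2)/(h^2 + 7*h*l + 12*l^2)
(2) = (w^2 - 2*w)/(w - 3)
(3) = (s - 2)/(s - 1)
(4) = (q^2 + q*(3 - 2*sqrt(2)) - 6*sqrt(2))/(q - 4*sqrt(2))
(5) = (m + I)/(m - 6)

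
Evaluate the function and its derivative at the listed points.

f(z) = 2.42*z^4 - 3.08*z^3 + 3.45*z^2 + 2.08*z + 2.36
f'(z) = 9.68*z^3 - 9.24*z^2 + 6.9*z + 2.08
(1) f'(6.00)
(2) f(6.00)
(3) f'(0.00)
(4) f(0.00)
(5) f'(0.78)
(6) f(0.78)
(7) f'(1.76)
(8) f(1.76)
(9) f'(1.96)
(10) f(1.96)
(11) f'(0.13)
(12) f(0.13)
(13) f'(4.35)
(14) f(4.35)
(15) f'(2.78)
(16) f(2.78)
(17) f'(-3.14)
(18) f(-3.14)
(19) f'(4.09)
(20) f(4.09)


(1) = 1801.72
(2) = 2610.08
(3) = 2.08
(4) = 2.36
(5) = 6.43
(6) = 5.52
(7) = 38.38
(8) = 23.14
(9) = 52.99
(10) = 32.21
(11) = 2.84
(12) = 2.68
(13) = 654.04
(14) = 689.67
(15) = 157.83
(16) = 113.17
(17) = -410.37
(18) = 360.45
(19) = 538.02
(20) = 535.04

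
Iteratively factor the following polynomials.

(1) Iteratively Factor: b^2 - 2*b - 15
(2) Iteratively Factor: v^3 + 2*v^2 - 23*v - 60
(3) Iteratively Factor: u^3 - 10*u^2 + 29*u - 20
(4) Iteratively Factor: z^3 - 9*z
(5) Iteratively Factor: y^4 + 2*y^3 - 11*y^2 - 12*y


(1) = (b - 5)*(b + 3)
(2) = (v - 5)*(v^2 + 7*v + 12) = (v - 5)*(v + 3)*(v + 4)
(3) = (u - 4)*(u^2 - 6*u + 5) = (u - 4)*(u - 1)*(u - 5)
(4) = (z + 3)*(z^2 - 3*z) = (z - 3)*(z + 3)*(z)
(5) = (y + 1)*(y^3 + y^2 - 12*y) = (y + 1)*(y + 4)*(y^2 - 3*y) = (y - 3)*(y + 1)*(y + 4)*(y)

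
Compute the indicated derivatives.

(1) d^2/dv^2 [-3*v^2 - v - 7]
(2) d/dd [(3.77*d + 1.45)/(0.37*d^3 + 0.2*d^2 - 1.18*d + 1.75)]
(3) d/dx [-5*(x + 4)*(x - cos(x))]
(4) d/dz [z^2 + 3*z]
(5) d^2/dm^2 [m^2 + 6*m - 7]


(1) = -6
(2) = (-2.7898*d^3 - 2.3635*d^2 - 0.58*d + 8.3085)/(0.1369*d^6 + 0.148*d^5 - 0.8332*d^4 + 0.823*d^3 + 2.0924*d^2 - 4.13*d + 3.0625)
(3) = -5*x - 5*(x + 4)*(sin(x) + 1) + 5*cos(x)
(4) = 2*z + 3
(5) = 2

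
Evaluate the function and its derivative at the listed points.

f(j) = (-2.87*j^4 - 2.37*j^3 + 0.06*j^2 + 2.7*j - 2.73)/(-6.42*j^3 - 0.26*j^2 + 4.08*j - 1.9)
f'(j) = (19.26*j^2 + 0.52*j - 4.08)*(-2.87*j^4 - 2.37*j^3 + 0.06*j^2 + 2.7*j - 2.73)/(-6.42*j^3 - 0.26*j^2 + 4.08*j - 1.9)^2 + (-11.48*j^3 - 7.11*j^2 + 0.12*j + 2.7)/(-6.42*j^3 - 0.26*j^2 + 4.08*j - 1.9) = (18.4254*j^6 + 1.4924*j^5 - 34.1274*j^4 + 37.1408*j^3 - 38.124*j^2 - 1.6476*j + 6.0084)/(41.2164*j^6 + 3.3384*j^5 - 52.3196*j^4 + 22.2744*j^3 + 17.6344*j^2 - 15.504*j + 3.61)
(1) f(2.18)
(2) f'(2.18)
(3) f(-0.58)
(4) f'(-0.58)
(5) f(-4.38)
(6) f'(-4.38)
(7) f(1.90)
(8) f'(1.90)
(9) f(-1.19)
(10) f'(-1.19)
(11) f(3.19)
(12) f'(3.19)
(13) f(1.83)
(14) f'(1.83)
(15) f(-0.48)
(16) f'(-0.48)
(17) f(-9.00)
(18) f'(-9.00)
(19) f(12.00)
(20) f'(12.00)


(1) = 1.41
(2) = 0.40
(3) = 1.33
(4) = -1.70
(5) = -1.69
(6) = 0.42
(7) = 1.30
(8) = 0.38
(9) = -2.06
(10) = -9.39
(11) = 1.84
(12) = 0.43
(13) = 1.28
(14) = 0.37
(15) = 1.22
(16) = -0.75
(17) = -3.71
(18) = 0.44
(19) = 5.74
(20) = 0.45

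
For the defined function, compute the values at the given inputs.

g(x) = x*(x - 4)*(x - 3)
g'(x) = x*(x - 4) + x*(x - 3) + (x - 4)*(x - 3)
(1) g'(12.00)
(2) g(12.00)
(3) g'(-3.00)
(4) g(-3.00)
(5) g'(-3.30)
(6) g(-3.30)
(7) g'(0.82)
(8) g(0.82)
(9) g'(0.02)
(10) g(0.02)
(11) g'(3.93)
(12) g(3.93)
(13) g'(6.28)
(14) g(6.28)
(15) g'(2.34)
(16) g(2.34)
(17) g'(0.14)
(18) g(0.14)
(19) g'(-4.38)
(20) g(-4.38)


(1) = 276.00
(2) = 864.00
(3) = 81.00
(4) = -126.00
(5) = 90.87
(6) = -151.77
(7) = 2.54
(8) = 5.68
(9) = 11.72
(10) = 0.24
(11) = 3.31
(12) = -0.26
(13) = 42.40
(14) = 46.96
(15) = -4.33
(16) = 2.56
(17) = 10.10
(18) = 1.55
(19) = 130.87
(20) = -270.88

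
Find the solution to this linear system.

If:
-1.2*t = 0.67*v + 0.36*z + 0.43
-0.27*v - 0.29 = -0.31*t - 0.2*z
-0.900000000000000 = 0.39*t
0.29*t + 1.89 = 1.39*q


Then:
q = 0.88
t = -2.31
v = 0.46
z = 5.65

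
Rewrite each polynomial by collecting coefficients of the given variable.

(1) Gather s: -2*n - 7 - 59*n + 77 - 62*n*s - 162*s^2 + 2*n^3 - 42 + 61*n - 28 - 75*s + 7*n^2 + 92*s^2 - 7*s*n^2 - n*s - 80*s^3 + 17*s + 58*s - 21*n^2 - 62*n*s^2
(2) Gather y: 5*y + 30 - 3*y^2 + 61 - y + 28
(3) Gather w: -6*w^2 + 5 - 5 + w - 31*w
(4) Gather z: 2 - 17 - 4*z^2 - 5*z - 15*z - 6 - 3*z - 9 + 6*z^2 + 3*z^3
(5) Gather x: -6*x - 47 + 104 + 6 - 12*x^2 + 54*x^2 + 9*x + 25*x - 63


(1) = 2*n^3 - 14*n^2 - 80*s^3 + s^2*(-62*n - 70) + s*(-7*n^2 - 63*n)
(2) = -3*y^2 + 4*y + 119
(3) = -6*w^2 - 30*w
(4) = 3*z^3 + 2*z^2 - 23*z - 30
(5) = 42*x^2 + 28*x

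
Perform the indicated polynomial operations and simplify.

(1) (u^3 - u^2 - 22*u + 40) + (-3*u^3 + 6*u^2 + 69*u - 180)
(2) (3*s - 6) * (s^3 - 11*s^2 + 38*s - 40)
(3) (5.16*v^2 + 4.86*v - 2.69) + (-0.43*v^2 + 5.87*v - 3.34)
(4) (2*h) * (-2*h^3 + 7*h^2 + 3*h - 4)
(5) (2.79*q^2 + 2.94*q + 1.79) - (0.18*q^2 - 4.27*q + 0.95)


(1) = -2*u^3 + 5*u^2 + 47*u - 140
(2) = 3*s^4 - 39*s^3 + 180*s^2 - 348*s + 240
(3) = 4.73*v^2 + 10.73*v - 6.03
(4) = -4*h^4 + 14*h^3 + 6*h^2 - 8*h
(5) = 2.61*q^2 + 7.21*q + 0.84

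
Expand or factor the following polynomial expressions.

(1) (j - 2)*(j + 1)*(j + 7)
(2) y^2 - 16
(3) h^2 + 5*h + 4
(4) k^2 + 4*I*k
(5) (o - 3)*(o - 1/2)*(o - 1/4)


(1) = j^3 + 6*j^2 - 9*j - 14
(2) = (y - 4)*(y + 4)
(3) = (h + 1)*(h + 4)
(4) = k*(k + 4*I)
(5) = o^3 - 15*o^2/4 + 19*o/8 - 3/8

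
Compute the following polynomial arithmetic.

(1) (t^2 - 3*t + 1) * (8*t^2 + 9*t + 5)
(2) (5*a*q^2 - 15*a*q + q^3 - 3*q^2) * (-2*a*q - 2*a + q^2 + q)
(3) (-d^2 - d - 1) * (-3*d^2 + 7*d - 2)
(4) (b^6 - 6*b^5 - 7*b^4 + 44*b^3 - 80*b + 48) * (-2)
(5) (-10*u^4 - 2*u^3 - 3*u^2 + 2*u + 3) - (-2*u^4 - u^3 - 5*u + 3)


(1) = 8*t^4 - 15*t^3 - 14*t^2 - 6*t + 5
(2) = -10*a^2*q^3 + 20*a^2*q^2 + 30*a^2*q + 3*a*q^4 - 6*a*q^3 - 9*a*q^2 + q^5 - 2*q^4 - 3*q^3
(3) = 3*d^4 - 4*d^3 - 2*d^2 - 5*d + 2
(4) = -2*b^6 + 12*b^5 + 14*b^4 - 88*b^3 + 160*b - 96
(5) = -8*u^4 - u^3 - 3*u^2 + 7*u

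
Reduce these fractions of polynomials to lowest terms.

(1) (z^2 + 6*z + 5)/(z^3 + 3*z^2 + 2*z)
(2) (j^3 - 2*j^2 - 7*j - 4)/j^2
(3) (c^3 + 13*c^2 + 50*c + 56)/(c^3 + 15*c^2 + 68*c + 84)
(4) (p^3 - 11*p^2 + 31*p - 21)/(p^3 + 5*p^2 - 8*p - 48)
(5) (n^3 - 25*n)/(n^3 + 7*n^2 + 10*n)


(1) = (z + 5)/(z^2 + 2*z)
(2) = (j^3 - 2*j^2 - 7*j - 4)/j^2
(3) = (c + 4)/(c + 6)
(4) = (p^2 - 8*p + 7)/(p^2 + 8*p + 16)
(5) = (n - 5)/(n + 2)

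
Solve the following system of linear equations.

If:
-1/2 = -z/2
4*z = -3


Then:
No Solution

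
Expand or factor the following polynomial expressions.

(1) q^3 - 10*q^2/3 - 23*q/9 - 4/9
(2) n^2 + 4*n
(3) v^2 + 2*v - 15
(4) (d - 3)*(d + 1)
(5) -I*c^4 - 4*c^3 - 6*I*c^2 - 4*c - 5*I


(1) = (q - 4)*(q + 1/3)^2
(2) = n*(n + 4)
(3) = (v - 3)*(v + 5)
(4) = d^2 - 2*d - 3
(5) = (c - 5*I)*(c - I)*(c + I)*(-I*c + 1)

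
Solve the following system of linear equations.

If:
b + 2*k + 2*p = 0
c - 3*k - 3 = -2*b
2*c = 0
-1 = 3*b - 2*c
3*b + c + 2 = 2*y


Then:
b = -1/3
c = 0
k = -11/9
p = 25/18
y = 1/2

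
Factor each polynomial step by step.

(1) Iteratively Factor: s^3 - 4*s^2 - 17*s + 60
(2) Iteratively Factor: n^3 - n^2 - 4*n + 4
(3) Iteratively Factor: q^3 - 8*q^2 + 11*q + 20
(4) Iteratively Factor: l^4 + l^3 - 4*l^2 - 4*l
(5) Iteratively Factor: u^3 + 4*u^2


(1) = (s - 5)*(s^2 + s - 12) = (s - 5)*(s + 4)*(s - 3)
(2) = (n - 2)*(n^2 + n - 2) = (n - 2)*(n + 2)*(n - 1)
(3) = (q + 1)*(q^2 - 9*q + 20) = (q - 4)*(q + 1)*(q - 5)
(4) = (l - 2)*(l^3 + 3*l^2 + 2*l) = (l - 2)*(l + 1)*(l^2 + 2*l) = l*(l - 2)*(l + 1)*(l + 2)
(5) = (u)*(u^2 + 4*u) = u^2*(u + 4)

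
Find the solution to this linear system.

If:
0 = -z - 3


Then:
z = -3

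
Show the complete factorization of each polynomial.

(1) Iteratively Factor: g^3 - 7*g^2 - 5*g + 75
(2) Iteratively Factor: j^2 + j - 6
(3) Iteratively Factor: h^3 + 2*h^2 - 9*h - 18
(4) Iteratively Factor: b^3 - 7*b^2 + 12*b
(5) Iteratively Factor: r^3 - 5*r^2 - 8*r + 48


(1) = (g - 5)*(g^2 - 2*g - 15) = (g - 5)^2*(g + 3)
(2) = (j + 3)*(j - 2)
(3) = (h - 3)*(h^2 + 5*h + 6) = (h - 3)*(h + 3)*(h + 2)
(4) = (b - 3)*(b^2 - 4*b) = (b - 4)*(b - 3)*(b)
(5) = (r - 4)*(r^2 - r - 12) = (r - 4)*(r + 3)*(r - 4)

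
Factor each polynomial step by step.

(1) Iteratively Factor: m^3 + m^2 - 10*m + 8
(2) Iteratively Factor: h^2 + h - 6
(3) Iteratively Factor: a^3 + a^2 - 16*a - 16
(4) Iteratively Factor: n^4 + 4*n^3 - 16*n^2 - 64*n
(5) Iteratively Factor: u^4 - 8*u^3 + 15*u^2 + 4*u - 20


(1) = (m - 2)*(m^2 + 3*m - 4) = (m - 2)*(m + 4)*(m - 1)
(2) = (h - 2)*(h + 3)
(3) = (a - 4)*(a^2 + 5*a + 4) = (a - 4)*(a + 4)*(a + 1)
(4) = (n + 4)*(n^3 - 16*n) = (n + 4)^2*(n^2 - 4*n) = (n - 4)*(n + 4)^2*(n)
(5) = (u - 5)*(u^3 - 3*u^2 + 4) = (u - 5)*(u + 1)*(u^2 - 4*u + 4) = (u - 5)*(u - 2)*(u + 1)*(u - 2)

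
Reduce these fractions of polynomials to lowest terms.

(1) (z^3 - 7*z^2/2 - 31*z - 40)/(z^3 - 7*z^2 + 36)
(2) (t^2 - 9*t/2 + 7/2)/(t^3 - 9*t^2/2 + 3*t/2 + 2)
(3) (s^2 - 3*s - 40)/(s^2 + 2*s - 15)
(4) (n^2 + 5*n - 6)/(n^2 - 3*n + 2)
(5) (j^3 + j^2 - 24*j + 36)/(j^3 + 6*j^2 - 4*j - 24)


(1) = (2*z^2 - 11*z - 40)/(2*z^2 - 18*z + 36)
(2) = (2*t - 7)/(2*t^2 - 7*t - 4)
(3) = (s - 8)/(s - 3)
(4) = (n + 6)/(n - 2)
(5) = (j - 3)/(j + 2)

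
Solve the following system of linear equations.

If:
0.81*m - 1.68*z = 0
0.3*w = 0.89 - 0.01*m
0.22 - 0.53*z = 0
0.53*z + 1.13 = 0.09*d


Then:
d = 15.00
m = 0.86
w = 2.94
z = 0.42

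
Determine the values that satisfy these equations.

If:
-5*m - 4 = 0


Then:
m = -4/5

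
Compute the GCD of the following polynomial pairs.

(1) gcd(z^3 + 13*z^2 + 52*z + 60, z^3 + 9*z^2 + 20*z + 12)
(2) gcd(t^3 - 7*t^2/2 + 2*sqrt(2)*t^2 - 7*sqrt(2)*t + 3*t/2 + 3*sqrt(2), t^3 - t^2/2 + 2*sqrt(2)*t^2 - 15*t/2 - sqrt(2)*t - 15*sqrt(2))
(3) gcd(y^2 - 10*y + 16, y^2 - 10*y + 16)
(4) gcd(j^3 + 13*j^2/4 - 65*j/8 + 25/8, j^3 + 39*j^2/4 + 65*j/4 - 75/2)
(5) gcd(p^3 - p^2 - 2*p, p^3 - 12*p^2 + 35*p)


(1) = gcd((z + 2)*(z + 5)*(z + 6), (z + 1)*(z + 2)*(z + 6)) = z^2 + 8*z + 12
(2) = t^2 + t*(-3 + 2*sqrt(2)) - 6*sqrt(2)
(3) = y^2 - 10*y + 16
(4) = gcd((j - 5/4)*(j - 1/2)*(j + 5), (j - 5/4)*(j + 5)*(j + 6)) = j^2 + 15*j/4 - 25/4
(5) = p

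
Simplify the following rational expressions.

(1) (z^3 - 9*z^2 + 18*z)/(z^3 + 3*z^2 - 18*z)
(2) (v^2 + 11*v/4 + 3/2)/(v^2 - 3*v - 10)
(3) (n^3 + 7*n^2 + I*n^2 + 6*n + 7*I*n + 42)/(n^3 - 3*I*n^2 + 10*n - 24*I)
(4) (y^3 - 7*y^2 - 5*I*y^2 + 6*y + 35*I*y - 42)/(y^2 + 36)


(1) = (z - 6)/(z + 6)
(2) = (4*v + 3)/(4*v - 20)
(3) = (n + 7)/(n - 4*I)
(4) = (y^2 + y*(-7 + I) - 7*I)/(y + 6*I)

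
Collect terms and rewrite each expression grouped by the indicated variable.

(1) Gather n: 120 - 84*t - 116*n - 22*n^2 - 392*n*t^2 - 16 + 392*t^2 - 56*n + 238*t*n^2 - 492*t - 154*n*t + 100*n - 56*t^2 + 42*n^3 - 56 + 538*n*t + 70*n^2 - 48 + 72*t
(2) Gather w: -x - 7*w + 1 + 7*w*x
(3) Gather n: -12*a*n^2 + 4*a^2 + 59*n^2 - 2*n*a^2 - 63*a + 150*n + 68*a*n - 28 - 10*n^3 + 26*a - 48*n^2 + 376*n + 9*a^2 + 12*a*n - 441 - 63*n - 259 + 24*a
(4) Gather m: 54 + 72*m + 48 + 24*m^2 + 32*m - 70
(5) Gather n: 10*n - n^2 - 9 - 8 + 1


(1) = 42*n^3 + n^2*(238*t + 48) + n*(-392*t^2 + 384*t - 72) + 336*t^2 - 504*t
(2) = w*(7*x - 7) - x + 1
(3) = 13*a^2 - 13*a - 10*n^3 + n^2*(11 - 12*a) + n*(-2*a^2 + 80*a + 463) - 728
(4) = 24*m^2 + 104*m + 32
(5) = -n^2 + 10*n - 16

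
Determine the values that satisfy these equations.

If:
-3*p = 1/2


Then:
p = -1/6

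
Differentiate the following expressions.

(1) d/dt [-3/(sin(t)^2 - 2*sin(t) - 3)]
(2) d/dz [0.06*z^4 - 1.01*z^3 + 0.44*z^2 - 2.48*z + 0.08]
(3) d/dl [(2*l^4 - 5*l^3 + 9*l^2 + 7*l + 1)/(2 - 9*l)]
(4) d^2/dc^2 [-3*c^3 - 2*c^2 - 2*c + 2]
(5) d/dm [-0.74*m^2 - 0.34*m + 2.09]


(1) = 6*(sin(t) - 1)*cos(t)/((sin(t) - 3)^2*(sin(t) + 1)^2)
(2) = 0.24*z^3 - 3.03*z^2 + 0.88*z - 2.48
(3) = (-54*l^4 + 106*l^3 - 111*l^2 + 36*l + 23)/(81*l^2 - 36*l + 4)
(4) = -18*c - 4
(5) = -1.48*m - 0.34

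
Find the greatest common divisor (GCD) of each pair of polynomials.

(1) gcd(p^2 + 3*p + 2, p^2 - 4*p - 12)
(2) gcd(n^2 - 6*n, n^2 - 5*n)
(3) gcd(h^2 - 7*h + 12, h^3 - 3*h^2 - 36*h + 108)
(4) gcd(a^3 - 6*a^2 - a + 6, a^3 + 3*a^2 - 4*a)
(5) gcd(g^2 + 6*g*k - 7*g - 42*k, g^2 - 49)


(1) = p + 2
(2) = n
(3) = gcd((h - 4)*(h - 3), (h - 6)*(h - 3)*(h + 6)) = h - 3
(4) = gcd((a - 6)*(a - 1)*(a + 1), a*(a - 1)*(a + 4)) = a - 1
(5) = g - 7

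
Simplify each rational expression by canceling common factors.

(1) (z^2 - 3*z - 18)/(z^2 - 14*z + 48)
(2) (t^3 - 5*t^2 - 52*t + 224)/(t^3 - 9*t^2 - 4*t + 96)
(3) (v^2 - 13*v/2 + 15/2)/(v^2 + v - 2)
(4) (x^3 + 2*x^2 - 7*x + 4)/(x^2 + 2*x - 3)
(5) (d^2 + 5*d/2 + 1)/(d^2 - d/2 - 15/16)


(1) = (z + 3)/(z - 8)
(2) = (t + 7)/(t + 3)
(3) = (2*v^2 - 13*v + 15)/(2*v^2 + 2*v - 4)
(4) = (x^2 + 3*x - 4)/(x + 3)
(5) = (16*d^2 + 40*d + 16)/(16*d^2 - 8*d - 15)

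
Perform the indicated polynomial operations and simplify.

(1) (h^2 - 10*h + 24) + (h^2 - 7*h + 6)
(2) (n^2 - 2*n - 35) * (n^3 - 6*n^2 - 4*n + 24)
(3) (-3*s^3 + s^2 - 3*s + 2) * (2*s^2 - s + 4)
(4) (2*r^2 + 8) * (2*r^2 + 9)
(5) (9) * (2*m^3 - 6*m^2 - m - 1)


(1) = 2*h^2 - 17*h + 30
(2) = n^5 - 8*n^4 - 27*n^3 + 242*n^2 + 92*n - 840
(3) = -6*s^5 + 5*s^4 - 19*s^3 + 11*s^2 - 14*s + 8
(4) = 4*r^4 + 34*r^2 + 72
(5) = 18*m^3 - 54*m^2 - 9*m - 9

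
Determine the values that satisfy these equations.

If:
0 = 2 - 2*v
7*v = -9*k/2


Then:
k = -14/9
v = 1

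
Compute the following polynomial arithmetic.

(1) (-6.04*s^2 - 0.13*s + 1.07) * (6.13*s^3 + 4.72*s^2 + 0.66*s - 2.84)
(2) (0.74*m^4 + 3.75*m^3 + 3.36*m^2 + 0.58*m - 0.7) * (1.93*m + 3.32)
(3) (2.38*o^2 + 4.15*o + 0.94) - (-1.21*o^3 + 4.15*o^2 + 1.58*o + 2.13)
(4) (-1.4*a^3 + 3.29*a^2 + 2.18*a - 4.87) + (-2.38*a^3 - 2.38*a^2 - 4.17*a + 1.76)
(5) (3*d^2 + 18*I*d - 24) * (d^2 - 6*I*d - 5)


(1) = -37.0252*s^5 - 29.3057*s^4 + 1.9591*s^3 + 22.1182*s^2 + 1.0754*s - 3.0388
(2) = 1.4282*m^5 + 9.6943*m^4 + 18.9348*m^3 + 12.2746*m^2 + 0.5746*m - 2.324
(3) = 1.21*o^3 - 1.77*o^2 + 2.57*o - 1.19
(4) = -3.78*a^3 + 0.91*a^2 - 1.99*a - 3.11
(5) = 3*d^4 + 69*d^2 + 54*I*d + 120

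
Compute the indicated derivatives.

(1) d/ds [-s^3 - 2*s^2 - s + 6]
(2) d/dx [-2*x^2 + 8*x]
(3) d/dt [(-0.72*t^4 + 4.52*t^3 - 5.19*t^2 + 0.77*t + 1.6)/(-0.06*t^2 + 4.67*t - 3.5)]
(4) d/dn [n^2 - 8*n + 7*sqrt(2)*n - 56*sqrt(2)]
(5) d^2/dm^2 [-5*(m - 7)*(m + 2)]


(1) = -3*s^2 - 4*s - 1
(2) = 8 - 4*x
(3) = (0.0864*t^5 - 10.3584*t^4 + 52.2968*t^3 - 71.6511*t^2 + 36.522*t - 10.167)/(0.0036*t^4 - 0.5604*t^3 + 22.2289*t^2 - 32.69*t + 12.25)
(4) = 2*n - 8 + 7*sqrt(2)
(5) = -10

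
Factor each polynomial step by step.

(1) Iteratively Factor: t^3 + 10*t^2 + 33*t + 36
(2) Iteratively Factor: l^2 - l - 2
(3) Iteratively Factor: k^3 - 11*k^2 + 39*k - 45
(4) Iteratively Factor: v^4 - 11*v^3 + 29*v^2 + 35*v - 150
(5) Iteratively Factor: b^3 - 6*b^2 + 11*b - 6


(1) = (t + 4)*(t^2 + 6*t + 9) = (t + 3)*(t + 4)*(t + 3)
(2) = (l + 1)*(l - 2)
(3) = (k - 3)*(k^2 - 8*k + 15) = (k - 3)^2*(k - 5)
(4) = (v - 5)*(v^3 - 6*v^2 - v + 30) = (v - 5)*(v + 2)*(v^2 - 8*v + 15) = (v - 5)*(v - 3)*(v + 2)*(v - 5)
(5) = (b - 3)*(b^2 - 3*b + 2) = (b - 3)*(b - 2)*(b - 1)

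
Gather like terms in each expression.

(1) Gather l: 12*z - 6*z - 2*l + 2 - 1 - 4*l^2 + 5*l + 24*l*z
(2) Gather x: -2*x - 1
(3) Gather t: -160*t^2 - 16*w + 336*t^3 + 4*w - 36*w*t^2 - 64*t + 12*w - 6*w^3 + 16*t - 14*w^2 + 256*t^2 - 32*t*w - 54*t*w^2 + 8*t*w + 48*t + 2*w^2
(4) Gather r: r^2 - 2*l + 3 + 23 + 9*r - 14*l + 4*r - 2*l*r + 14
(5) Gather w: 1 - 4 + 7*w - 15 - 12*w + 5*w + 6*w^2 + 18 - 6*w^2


(1) = -4*l^2 + l*(24*z + 3) + 6*z + 1
(2) = -2*x - 1
(3) = 336*t^3 + t^2*(96 - 36*w) + t*(-54*w^2 - 24*w) - 6*w^3 - 12*w^2
(4) = -16*l + r^2 + r*(13 - 2*l) + 40
(5) = 0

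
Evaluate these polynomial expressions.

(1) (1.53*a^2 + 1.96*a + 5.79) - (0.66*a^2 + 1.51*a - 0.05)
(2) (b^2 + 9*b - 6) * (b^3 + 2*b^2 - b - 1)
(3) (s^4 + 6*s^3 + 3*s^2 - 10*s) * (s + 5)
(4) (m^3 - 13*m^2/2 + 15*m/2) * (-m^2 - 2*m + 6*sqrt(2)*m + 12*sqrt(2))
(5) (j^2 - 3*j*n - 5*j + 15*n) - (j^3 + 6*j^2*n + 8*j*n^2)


(1) = 0.87*a^2 + 0.45*a + 5.84
(2) = b^5 + 11*b^4 + 11*b^3 - 22*b^2 - 3*b + 6
(3) = s^5 + 11*s^4 + 33*s^3 + 5*s^2 - 50*s
(4) = -m^5 + 9*m^4/2 + 6*sqrt(2)*m^4 - 27*sqrt(2)*m^3 + 11*m^3/2 - 33*sqrt(2)*m^2 - 15*m^2 + 90*sqrt(2)*m
(5) = -j^3 - 6*j^2*n + j^2 - 8*j*n^2 - 3*j*n - 5*j + 15*n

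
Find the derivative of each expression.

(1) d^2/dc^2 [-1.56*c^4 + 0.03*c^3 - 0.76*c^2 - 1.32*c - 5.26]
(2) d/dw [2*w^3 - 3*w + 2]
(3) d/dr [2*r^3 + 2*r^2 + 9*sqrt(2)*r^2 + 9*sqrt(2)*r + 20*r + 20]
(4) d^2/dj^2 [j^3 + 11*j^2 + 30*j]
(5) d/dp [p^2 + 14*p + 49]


(1) = -18.72*c^2 + 0.18*c - 1.52
(2) = 6*w^2 - 3
(3) = 6*r^2 + 4*r + 18*sqrt(2)*r + 9*sqrt(2) + 20
(4) = 6*j + 22
(5) = 2*p + 14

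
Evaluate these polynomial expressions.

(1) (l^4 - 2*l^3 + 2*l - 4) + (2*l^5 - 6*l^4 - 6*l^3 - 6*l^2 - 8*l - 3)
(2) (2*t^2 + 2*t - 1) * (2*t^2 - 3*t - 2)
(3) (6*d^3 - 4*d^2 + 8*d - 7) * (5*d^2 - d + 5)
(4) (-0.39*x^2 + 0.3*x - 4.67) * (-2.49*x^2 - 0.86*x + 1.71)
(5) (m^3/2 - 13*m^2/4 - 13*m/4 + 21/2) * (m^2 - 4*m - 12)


(1) = 2*l^5 - 5*l^4 - 8*l^3 - 6*l^2 - 6*l - 7
(2) = 4*t^4 - 2*t^3 - 12*t^2 - t + 2
(3) = 30*d^5 - 26*d^4 + 74*d^3 - 63*d^2 + 47*d - 35
(4) = 0.9711*x^4 - 0.4116*x^3 + 10.7034*x^2 + 4.5292*x - 7.9857
(5) = m^5/2 - 21*m^4/4 + 15*m^3/4 + 125*m^2/2 - 3*m - 126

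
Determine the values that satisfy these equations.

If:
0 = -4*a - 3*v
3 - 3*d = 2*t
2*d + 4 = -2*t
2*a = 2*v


Then:
a = 0
d = 7
t = -9
v = 0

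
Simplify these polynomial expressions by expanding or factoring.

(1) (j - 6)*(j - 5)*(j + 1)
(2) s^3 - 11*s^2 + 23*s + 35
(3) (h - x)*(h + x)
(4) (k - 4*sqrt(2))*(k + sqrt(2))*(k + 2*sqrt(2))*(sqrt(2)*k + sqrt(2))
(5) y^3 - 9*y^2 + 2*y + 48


(1) = j^3 - 10*j^2 + 19*j + 30
(2) = (s - 7)*(s - 5)*(s + 1)
(3) = h^2 - x^2
(4) = sqrt(2)*k^4 - 2*k^3 + sqrt(2)*k^3 - 20*sqrt(2)*k^2 - 2*k^2 - 32*k - 20*sqrt(2)*k - 32
(5) = (y - 8)*(y - 3)*(y + 2)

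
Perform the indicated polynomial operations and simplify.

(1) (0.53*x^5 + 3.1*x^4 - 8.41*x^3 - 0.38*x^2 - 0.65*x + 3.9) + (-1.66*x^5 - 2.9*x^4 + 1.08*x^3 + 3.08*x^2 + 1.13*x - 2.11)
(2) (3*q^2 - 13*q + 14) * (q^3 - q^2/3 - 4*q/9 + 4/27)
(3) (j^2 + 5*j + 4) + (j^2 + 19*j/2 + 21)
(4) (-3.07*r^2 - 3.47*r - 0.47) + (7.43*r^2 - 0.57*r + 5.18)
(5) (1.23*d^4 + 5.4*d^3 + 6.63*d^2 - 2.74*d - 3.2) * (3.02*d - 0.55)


(1) = -1.13*x^5 + 0.2*x^4 - 7.33*x^3 + 2.7*x^2 + 0.48*x + 1.79
(2) = 3*q^5 - 14*q^4 + 17*q^3 + 14*q^2/9 - 220*q/27 + 56/27
(3) = 2*j^2 + 29*j/2 + 25
(4) = 4.36*r^2 - 4.04*r + 4.71
(5) = 3.7146*d^5 + 15.6315*d^4 + 17.0526*d^3 - 11.9213*d^2 - 8.157*d + 1.76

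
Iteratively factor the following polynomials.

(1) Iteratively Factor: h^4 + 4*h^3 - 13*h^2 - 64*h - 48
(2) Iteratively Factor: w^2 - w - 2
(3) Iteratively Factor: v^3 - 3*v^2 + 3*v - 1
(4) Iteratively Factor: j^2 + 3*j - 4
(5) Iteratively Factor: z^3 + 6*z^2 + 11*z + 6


(1) = (h + 4)*(h^3 - 13*h - 12) = (h + 1)*(h + 4)*(h^2 - h - 12) = (h + 1)*(h + 3)*(h + 4)*(h - 4)
(2) = (w + 1)*(w - 2)
(3) = (v - 1)*(v^2 - 2*v + 1) = (v - 1)^2*(v - 1)
(4) = (j + 4)*(j - 1)
(5) = (z + 1)*(z^2 + 5*z + 6) = (z + 1)*(z + 2)*(z + 3)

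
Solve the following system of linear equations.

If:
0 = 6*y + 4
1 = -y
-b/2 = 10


Then:
No Solution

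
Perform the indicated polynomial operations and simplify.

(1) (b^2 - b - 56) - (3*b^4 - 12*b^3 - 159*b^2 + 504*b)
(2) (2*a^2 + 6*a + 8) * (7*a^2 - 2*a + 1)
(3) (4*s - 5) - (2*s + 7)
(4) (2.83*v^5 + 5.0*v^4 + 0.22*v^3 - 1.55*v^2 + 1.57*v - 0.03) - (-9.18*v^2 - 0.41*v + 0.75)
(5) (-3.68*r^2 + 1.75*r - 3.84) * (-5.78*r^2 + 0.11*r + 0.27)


(1) = -3*b^4 + 12*b^3 + 160*b^2 - 505*b - 56
(2) = 14*a^4 + 38*a^3 + 46*a^2 - 10*a + 8
(3) = 2*s - 12
(4) = 2.83*v^5 + 5.0*v^4 + 0.22*v^3 + 7.63*v^2 + 1.98*v - 0.78
(5) = 21.2704*r^4 - 10.5198*r^3 + 21.3941*r^2 + 0.0501*r - 1.0368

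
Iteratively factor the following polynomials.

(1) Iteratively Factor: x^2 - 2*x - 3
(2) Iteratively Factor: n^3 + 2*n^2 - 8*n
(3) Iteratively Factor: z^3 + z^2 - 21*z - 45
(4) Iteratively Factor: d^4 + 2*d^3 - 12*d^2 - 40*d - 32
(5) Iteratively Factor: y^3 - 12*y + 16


(1) = (x + 1)*(x - 3)
(2) = (n - 2)*(n^2 + 4*n) = n*(n - 2)*(n + 4)
(3) = (z + 3)*(z^2 - 2*z - 15) = (z + 3)^2*(z - 5)
(4) = (d + 2)*(d^3 - 12*d - 16) = (d + 2)^2*(d^2 - 2*d - 8) = (d - 4)*(d + 2)^2*(d + 2)
(5) = (y + 4)*(y^2 - 4*y + 4) = (y - 2)*(y + 4)*(y - 2)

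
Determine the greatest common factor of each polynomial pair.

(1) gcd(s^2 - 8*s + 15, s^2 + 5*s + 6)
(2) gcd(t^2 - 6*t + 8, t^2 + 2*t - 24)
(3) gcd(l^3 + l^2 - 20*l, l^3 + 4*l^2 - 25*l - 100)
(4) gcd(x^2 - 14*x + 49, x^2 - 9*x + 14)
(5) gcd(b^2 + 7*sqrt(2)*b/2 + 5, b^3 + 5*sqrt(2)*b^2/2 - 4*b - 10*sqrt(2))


(1) = gcd((s - 5)*(s - 3), (s + 2)*(s + 3)) = 1
(2) = t - 4
(3) = gcd(l*(l - 4)*(l + 5), (l - 5)*(l + 4)*(l + 5)) = l + 5
(4) = gcd((x - 7)^2, (x - 7)*(x - 2)) = x - 7
(5) = b + 5*sqrt(2)/2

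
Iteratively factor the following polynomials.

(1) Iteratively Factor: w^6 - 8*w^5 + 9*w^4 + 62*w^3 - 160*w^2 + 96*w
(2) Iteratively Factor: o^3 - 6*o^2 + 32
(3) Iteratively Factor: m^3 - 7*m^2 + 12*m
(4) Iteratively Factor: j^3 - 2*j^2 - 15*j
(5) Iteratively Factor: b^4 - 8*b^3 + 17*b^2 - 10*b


(1) = (w - 4)*(w^5 - 4*w^4 - 7*w^3 + 34*w^2 - 24*w) = (w - 4)*(w - 1)*(w^4 - 3*w^3 - 10*w^2 + 24*w) = (w - 4)*(w - 1)*(w + 3)*(w^3 - 6*w^2 + 8*w) = (w - 4)^2*(w - 1)*(w + 3)*(w^2 - 2*w) = (w - 4)^2*(w - 2)*(w - 1)*(w + 3)*(w)
(2) = (o - 4)*(o^2 - 2*o - 8) = (o - 4)*(o + 2)*(o - 4)
(3) = (m)*(m^2 - 7*m + 12) = m*(m - 4)*(m - 3)
(4) = (j)*(j^2 - 2*j - 15) = j*(j + 3)*(j - 5)
(5) = (b - 2)*(b^3 - 6*b^2 + 5*b) = (b - 5)*(b - 2)*(b^2 - b) = b*(b - 5)*(b - 2)*(b - 1)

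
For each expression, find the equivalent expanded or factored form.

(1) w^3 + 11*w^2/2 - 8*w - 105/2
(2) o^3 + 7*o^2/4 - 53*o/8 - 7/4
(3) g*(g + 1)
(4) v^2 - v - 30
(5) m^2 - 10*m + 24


(1) = (w - 3)*(w + 7/2)*(w + 5)
(2) = (o - 2)*(o + 1/4)*(o + 7/2)
(3) = g^2 + g
(4) = (v - 6)*(v + 5)
(5) = (m - 6)*(m - 4)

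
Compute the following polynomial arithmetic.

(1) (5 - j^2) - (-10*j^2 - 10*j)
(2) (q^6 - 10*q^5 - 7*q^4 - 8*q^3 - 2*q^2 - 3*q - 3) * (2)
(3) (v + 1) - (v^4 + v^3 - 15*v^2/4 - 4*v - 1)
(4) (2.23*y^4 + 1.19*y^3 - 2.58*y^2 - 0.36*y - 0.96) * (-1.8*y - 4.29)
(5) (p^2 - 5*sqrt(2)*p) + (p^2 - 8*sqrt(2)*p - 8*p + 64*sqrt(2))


(1) = 9*j^2 + 10*j + 5
(2) = 2*q^6 - 20*q^5 - 14*q^4 - 16*q^3 - 4*q^2 - 6*q - 6
(3) = -v^4 - v^3 + 15*v^2/4 + 5*v + 2
(4) = -4.014*y^5 - 11.7087*y^4 - 0.4611*y^3 + 11.7162*y^2 + 3.2724*y + 4.1184
(5) = 2*p^2 - 13*sqrt(2)*p - 8*p + 64*sqrt(2)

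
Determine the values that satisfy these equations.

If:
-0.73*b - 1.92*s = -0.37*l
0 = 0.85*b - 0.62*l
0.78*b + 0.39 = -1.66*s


Then:
b = -0.66
l = -0.91
s = 0.08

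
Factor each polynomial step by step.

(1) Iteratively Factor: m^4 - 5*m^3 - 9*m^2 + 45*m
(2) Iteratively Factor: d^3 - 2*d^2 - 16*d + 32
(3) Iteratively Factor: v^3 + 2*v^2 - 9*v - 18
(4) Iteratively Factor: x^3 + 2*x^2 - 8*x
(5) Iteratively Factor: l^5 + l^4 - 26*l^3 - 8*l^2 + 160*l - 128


(1) = (m - 3)*(m^3 - 2*m^2 - 15*m) = (m - 3)*(m + 3)*(m^2 - 5*m) = m*(m - 3)*(m + 3)*(m - 5)
(2) = (d - 4)*(d^2 + 2*d - 8) = (d - 4)*(d + 4)*(d - 2)
(3) = (v - 3)*(v^2 + 5*v + 6) = (v - 3)*(v + 2)*(v + 3)
(4) = (x - 2)*(x^2 + 4*x) = (x - 2)*(x + 4)*(x)
(5) = (l + 4)*(l^4 - 3*l^3 - 14*l^2 + 48*l - 32) = (l - 2)*(l + 4)*(l^3 - l^2 - 16*l + 16) = (l - 2)*(l - 1)*(l + 4)*(l^2 - 16) = (l - 2)*(l - 1)*(l + 4)^2*(l - 4)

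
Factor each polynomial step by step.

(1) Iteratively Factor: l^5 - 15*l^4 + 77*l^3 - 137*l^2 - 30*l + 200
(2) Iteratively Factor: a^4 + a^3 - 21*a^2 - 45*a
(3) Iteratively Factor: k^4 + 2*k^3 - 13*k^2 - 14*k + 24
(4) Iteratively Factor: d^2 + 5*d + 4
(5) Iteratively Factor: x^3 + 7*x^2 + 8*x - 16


(1) = (l + 1)*(l^4 - 16*l^3 + 93*l^2 - 230*l + 200) = (l - 4)*(l + 1)*(l^3 - 12*l^2 + 45*l - 50) = (l - 5)*(l - 4)*(l + 1)*(l^2 - 7*l + 10) = (l - 5)*(l - 4)*(l - 2)*(l + 1)*(l - 5)
(2) = (a - 5)*(a^3 + 6*a^2 + 9*a) = (a - 5)*(a + 3)*(a^2 + 3*a) = (a - 5)*(a + 3)^2*(a)
(3) = (k + 4)*(k^3 - 2*k^2 - 5*k + 6) = (k - 3)*(k + 4)*(k^2 + k - 2) = (k - 3)*(k + 2)*(k + 4)*(k - 1)
(4) = (d + 1)*(d + 4)
(5) = (x - 1)*(x^2 + 8*x + 16) = (x - 1)*(x + 4)*(x + 4)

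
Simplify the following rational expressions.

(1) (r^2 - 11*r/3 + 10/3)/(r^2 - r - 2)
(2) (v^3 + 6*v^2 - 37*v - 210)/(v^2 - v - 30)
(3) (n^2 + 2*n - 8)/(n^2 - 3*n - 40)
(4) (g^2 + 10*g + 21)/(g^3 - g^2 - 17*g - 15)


(1) = (3*r - 5)/(3*r + 3)
(2) = v + 7
(3) = (n^2 + 2*n - 8)/(n^2 - 3*n - 40)
(4) = (g + 7)/(g^2 - 4*g - 5)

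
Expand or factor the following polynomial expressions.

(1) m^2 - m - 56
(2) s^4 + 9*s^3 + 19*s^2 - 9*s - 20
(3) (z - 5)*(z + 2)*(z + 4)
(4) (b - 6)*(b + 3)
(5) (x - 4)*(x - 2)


(1) = (m - 8)*(m + 7)
(2) = (s - 1)*(s + 1)*(s + 4)*(s + 5)
(3) = z^3 + z^2 - 22*z - 40
(4) = b^2 - 3*b - 18
(5) = x^2 - 6*x + 8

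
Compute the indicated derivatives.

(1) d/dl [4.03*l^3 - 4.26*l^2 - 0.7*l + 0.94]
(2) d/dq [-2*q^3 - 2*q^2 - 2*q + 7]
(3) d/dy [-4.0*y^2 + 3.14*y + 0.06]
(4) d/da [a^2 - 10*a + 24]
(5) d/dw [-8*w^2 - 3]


(1) = 12.09*l^2 - 8.52*l - 0.7
(2) = -6*q^2 - 4*q - 2
(3) = 3.14 - 8.0*y
(4) = 2*a - 10
(5) = -16*w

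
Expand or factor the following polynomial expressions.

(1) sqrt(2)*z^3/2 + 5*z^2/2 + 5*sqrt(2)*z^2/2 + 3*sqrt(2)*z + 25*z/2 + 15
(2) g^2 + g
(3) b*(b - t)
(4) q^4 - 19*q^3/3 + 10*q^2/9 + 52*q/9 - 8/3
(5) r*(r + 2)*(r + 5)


(1) = (z + 3)*(z + 5*sqrt(2)/2)*(sqrt(2)*z/2 + sqrt(2))
(2) = g*(g + 1)
(3) = b^2 - b*t
(4) = (q - 6)*(q - 2/3)^2*(q + 1)
(5) = r^3 + 7*r^2 + 10*r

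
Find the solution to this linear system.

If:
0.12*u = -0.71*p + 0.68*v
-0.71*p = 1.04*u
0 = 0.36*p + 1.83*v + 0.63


Then:
p = -0.31
u = 0.21
v = -0.28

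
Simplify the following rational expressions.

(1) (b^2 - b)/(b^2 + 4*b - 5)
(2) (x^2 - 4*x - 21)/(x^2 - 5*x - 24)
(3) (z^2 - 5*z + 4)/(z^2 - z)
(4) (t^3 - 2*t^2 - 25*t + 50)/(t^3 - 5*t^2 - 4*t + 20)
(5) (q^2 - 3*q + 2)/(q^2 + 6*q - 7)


(1) = b/(b + 5)
(2) = (x - 7)/(x - 8)
(3) = (z - 4)/z
(4) = (t + 5)/(t + 2)
(5) = (q - 2)/(q + 7)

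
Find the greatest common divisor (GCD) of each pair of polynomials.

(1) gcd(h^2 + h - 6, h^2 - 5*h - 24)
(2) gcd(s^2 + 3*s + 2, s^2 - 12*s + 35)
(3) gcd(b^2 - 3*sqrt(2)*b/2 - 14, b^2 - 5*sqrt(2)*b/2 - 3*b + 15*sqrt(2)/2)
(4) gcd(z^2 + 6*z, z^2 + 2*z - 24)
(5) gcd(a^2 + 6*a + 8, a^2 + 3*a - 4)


(1) = h + 3
(2) = 1
(3) = gcd((b - 7*sqrt(2)/2)*(b + 2*sqrt(2)), (b - 3)*(b - 5*sqrt(2)/2)) = 1
(4) = gcd(z*(z + 6), (z - 4)*(z + 6)) = z + 6
(5) = gcd((a + 2)*(a + 4), (a - 1)*(a + 4)) = a + 4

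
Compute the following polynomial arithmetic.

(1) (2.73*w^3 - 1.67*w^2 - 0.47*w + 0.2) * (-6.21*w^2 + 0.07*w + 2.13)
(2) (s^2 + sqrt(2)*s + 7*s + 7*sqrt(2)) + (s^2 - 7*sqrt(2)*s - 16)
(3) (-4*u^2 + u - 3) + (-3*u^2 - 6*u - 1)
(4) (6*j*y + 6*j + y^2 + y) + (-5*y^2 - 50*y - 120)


(1) = -16.9533*w^5 + 10.5618*w^4 + 8.6167*w^3 - 4.832*w^2 - 0.9871*w + 0.426
(2) = 2*s^2 - 6*sqrt(2)*s + 7*s - 16 + 7*sqrt(2)
(3) = -7*u^2 - 5*u - 4
(4) = 6*j*y + 6*j - 4*y^2 - 49*y - 120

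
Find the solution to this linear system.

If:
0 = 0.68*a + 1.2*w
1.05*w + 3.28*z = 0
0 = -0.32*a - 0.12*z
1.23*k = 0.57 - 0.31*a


Then:
a = 0.00
k = 0.46
w = 0.00
z = 0.00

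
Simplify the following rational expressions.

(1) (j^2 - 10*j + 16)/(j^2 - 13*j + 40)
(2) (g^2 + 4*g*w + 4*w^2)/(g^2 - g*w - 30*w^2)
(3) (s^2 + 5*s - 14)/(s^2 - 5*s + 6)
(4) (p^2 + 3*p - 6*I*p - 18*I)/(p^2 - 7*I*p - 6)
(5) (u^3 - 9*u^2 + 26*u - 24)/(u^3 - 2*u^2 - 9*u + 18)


(1) = (j - 2)/(j - 5)
(2) = (-g^2 - 4*g*w - 4*w^2)/(-g^2 + g*w + 30*w^2)
(3) = (s + 7)/(s - 3)
(4) = (p + 3)/(p - I)
(5) = (u - 4)/(u + 3)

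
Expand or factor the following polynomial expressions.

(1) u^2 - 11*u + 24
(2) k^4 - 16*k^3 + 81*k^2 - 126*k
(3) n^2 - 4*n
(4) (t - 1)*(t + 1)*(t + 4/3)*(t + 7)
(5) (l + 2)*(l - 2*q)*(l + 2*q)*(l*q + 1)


(1) = (u - 8)*(u - 3)
(2) = k*(k - 7)*(k - 6)*(k - 3)
(3) = n*(n - 4)
(4) = t^4 + 25*t^3/3 + 25*t^2/3 - 25*t/3 - 28/3
(5) = l^4*q + 2*l^3*q + l^3 - 4*l^2*q^3 + 2*l^2 - 8*l*q^3 - 4*l*q^2 - 8*q^2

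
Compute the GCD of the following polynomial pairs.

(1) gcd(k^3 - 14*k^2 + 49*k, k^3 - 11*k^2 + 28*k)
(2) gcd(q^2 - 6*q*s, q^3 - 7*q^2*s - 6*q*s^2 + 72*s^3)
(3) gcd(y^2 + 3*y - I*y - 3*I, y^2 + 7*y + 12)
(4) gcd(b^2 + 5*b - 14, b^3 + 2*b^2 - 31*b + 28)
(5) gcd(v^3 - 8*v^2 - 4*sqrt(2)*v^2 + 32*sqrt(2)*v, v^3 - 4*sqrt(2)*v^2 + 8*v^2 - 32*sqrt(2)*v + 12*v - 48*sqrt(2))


(1) = k^2 - 7*k
(2) = q - 6*s
(3) = gcd((y + 3)*(y - I), (y + 3)*(y + 4)) = y + 3
(4) = gcd((b - 2)*(b + 7), (b - 4)*(b - 1)*(b + 7)) = b + 7
(5) = v - 4*sqrt(2)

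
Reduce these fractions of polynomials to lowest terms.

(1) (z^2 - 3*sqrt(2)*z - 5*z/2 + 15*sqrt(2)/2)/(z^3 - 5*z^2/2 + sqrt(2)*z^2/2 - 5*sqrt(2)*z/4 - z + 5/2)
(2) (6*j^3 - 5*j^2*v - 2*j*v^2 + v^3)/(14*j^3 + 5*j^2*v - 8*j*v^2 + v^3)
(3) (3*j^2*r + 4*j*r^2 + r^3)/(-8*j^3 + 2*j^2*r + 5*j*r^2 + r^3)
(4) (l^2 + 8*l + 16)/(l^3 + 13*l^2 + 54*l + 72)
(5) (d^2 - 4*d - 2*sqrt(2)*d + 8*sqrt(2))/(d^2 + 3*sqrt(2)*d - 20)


(1) = (8*z - 24*sqrt(2))/(8*z^2 + 4*sqrt(2)*z - 8)
(2) = (6*j^3 - 5*j^2*v - 2*j*v^2 + v^3)/(14*j^3 + 5*j^2*v - 8*j*v^2 + v^3)
(3) = (3*j^2*r + 4*j*r^2 + r^3)/(-8*j^3 + 2*j^2*r + 5*j*r^2 + r^3)
(4) = (l + 4)/(l^2 + 9*l + 18)
(5) = (d - 4)/(d + 5*sqrt(2))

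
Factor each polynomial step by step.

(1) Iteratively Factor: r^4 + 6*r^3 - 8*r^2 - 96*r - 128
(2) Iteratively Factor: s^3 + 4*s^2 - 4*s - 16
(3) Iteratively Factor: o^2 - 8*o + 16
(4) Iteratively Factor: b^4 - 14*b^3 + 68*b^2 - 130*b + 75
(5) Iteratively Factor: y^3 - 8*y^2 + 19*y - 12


(1) = (r + 4)*(r^3 + 2*r^2 - 16*r - 32) = (r + 4)^2*(r^2 - 2*r - 8) = (r + 2)*(r + 4)^2*(r - 4)
(2) = (s + 2)*(s^2 + 2*s - 8) = (s + 2)*(s + 4)*(s - 2)
(3) = (o - 4)*(o - 4)
(4) = (b - 3)*(b^3 - 11*b^2 + 35*b - 25) = (b - 5)*(b - 3)*(b^2 - 6*b + 5) = (b - 5)*(b - 3)*(b - 1)*(b - 5)
(5) = (y - 3)*(y^2 - 5*y + 4) = (y - 3)*(y - 1)*(y - 4)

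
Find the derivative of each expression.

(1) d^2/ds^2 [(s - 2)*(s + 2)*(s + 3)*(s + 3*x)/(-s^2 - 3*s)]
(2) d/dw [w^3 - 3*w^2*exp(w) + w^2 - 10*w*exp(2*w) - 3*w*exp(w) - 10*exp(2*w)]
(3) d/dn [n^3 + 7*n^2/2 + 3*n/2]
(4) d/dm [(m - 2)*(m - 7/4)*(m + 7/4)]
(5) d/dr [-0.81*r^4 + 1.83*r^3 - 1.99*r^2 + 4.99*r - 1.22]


(1) = -2 + 24*x/s^3
(2) = -3*w^2*exp(w) + 3*w^2 - 20*w*exp(2*w) - 9*w*exp(w) + 2*w - 30*exp(2*w) - 3*exp(w)
(3) = 3*n^2 + 7*n + 3/2
(4) = 3*m^2 - 4*m - 49/16
(5) = -3.24*r^3 + 5.49*r^2 - 3.98*r + 4.99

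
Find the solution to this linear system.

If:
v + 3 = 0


Then:
v = -3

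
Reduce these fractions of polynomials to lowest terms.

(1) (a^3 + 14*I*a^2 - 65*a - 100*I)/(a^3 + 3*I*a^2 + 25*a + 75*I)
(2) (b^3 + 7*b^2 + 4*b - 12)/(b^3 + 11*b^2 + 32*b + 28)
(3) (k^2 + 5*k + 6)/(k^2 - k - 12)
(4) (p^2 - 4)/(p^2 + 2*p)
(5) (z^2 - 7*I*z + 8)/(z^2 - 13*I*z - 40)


(1) = (a^2 + 9*I*a - 20)/(a^2 - 2*I*a + 15)
(2) = (b^2 + 5*b - 6)/(b^2 + 9*b + 14)
(3) = (k + 2)/(k - 4)
(4) = (p - 2)/p
(5) = (z + I)/(z - 5*I)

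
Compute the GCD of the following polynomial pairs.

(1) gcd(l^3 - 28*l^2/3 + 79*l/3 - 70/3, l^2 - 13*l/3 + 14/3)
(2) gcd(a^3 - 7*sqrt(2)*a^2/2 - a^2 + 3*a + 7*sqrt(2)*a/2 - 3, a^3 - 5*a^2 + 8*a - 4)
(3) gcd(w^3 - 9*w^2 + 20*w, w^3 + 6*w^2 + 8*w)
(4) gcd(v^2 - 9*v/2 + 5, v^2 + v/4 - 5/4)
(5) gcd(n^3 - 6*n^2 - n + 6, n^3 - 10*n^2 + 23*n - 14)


(1) = l^2 - 13*l/3 + 14/3
(2) = a - 1
(3) = gcd(w*(w - 5)*(w - 4), w*(w + 2)*(w + 4)) = w
(4) = gcd((v - 5/2)*(v - 2), (v - 1)*(v + 5/4)) = 1
(5) = gcd((n - 6)*(n - 1)*(n + 1), (n - 7)*(n - 2)*(n - 1)) = n - 1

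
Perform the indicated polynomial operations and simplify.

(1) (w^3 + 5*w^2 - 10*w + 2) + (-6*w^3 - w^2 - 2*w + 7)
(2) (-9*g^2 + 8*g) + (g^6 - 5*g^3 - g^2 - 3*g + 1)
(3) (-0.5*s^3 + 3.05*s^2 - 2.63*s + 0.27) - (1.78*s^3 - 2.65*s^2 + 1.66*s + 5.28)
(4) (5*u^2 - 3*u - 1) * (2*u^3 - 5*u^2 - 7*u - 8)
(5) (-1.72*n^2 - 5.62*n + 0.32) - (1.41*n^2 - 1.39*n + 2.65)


(1) = -5*w^3 + 4*w^2 - 12*w + 9
(2) = g^6 - 5*g^3 - 10*g^2 + 5*g + 1
(3) = -2.28*s^3 + 5.7*s^2 - 4.29*s - 5.01
(4) = 10*u^5 - 31*u^4 - 22*u^3 - 14*u^2 + 31*u + 8
(5) = -3.13*n^2 - 4.23*n - 2.33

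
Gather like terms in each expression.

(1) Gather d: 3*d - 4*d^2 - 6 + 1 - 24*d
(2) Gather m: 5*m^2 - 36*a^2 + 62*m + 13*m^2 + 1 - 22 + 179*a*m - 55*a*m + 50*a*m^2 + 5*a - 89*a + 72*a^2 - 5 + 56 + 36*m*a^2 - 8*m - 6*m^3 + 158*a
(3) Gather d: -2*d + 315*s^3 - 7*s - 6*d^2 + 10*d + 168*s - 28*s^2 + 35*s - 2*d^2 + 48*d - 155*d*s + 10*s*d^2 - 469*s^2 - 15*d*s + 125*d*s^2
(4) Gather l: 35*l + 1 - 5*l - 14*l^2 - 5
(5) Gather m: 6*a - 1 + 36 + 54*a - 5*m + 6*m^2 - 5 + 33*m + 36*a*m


(1) = -4*d^2 - 21*d - 5
(2) = 36*a^2 + 74*a - 6*m^3 + m^2*(50*a + 18) + m*(36*a^2 + 124*a + 54) + 30
(3) = d^2*(10*s - 8) + d*(125*s^2 - 170*s + 56) + 315*s^3 - 497*s^2 + 196*s
(4) = -14*l^2 + 30*l - 4
(5) = 60*a + 6*m^2 + m*(36*a + 28) + 30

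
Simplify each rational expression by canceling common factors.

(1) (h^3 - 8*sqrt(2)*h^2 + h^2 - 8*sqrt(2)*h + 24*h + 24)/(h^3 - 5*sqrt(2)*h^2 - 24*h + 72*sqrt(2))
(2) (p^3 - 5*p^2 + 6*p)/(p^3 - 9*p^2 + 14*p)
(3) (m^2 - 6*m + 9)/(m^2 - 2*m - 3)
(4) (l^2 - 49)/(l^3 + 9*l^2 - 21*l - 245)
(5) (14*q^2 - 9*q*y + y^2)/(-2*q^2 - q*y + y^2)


(1) = (h + 1)/(h + 3*sqrt(2))
(2) = (p - 3)/(p - 7)
(3) = (m - 3)/(m + 1)
(4) = (l - 7)/(l^2 + 2*l - 35)
(5) = (-7*q + y)/(q + y)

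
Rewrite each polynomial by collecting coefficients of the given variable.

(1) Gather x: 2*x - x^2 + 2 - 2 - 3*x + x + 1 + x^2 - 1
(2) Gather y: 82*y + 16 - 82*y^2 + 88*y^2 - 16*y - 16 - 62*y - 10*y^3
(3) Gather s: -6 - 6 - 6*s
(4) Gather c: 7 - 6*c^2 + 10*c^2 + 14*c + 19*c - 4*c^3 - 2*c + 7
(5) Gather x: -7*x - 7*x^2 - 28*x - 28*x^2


(1) = 0
(2) = -10*y^3 + 6*y^2 + 4*y
(3) = -6*s - 12
(4) = -4*c^3 + 4*c^2 + 31*c + 14
(5) = -35*x^2 - 35*x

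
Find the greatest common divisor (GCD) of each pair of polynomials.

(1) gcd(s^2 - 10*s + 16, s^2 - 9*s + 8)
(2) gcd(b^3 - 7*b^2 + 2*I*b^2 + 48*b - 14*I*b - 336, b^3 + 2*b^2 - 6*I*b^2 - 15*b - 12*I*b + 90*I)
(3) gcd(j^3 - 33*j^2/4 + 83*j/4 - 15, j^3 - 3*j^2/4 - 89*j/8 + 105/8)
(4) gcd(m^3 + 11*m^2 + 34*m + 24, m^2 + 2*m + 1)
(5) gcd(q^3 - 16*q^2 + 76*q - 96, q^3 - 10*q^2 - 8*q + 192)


(1) = gcd((s - 8)*(s - 2), (s - 8)*(s - 1)) = s - 8
(2) = gcd((b - 7)*(b - 6*I)*(b + 8*I), (b - 3)*(b + 5)*(b - 6*I)) = b - 6*I
(3) = gcd((j - 4)*(j - 3)*(j - 5/4), (j - 3)*(j - 5/4)*(j + 7/2)) = j^2 - 17*j/4 + 15/4
(4) = m + 1
(5) = q^2 - 14*q + 48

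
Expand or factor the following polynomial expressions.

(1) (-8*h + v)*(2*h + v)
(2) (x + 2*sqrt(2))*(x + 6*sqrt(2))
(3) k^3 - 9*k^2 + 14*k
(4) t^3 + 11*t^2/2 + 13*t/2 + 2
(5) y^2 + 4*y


(1) = -16*h^2 - 6*h*v + v^2
(2) = x^2 + 8*sqrt(2)*x + 24
(3) = k*(k - 7)*(k - 2)
(4) = (t + 1/2)*(t + 1)*(t + 4)
(5) = y*(y + 4)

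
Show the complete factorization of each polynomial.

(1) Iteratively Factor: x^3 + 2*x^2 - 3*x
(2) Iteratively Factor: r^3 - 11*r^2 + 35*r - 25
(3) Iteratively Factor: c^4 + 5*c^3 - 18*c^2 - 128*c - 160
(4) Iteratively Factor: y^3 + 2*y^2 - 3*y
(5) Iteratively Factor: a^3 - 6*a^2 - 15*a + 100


(1) = (x - 1)*(x^2 + 3*x) = (x - 1)*(x + 3)*(x)
(2) = (r - 1)*(r^2 - 10*r + 25) = (r - 5)*(r - 1)*(r - 5)
(3) = (c + 4)*(c^3 + c^2 - 22*c - 40) = (c + 4)^2*(c^2 - 3*c - 10) = (c - 5)*(c + 4)^2*(c + 2)
(4) = (y)*(y^2 + 2*y - 3) = y*(y + 3)*(y - 1)
(5) = (a + 4)*(a^2 - 10*a + 25) = (a - 5)*(a + 4)*(a - 5)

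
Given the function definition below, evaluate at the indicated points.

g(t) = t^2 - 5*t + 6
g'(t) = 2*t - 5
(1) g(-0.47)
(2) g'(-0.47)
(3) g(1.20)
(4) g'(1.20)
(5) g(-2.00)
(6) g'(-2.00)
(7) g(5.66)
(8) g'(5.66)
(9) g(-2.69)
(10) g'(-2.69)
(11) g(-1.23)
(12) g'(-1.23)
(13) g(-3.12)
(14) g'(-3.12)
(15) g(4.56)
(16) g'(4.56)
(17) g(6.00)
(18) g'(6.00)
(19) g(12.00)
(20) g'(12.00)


(1) = 8.57
(2) = -5.94
(3) = 1.44
(4) = -2.60
(5) = 20.00
(6) = -9.00
(7) = 9.74
(8) = 6.32
(9) = 26.69
(10) = -10.38
(11) = 13.66
(12) = -7.46
(13) = 31.33
(14) = -11.24
(15) = 3.99
(16) = 4.12
(17) = 12.00
(18) = 7.00
(19) = 90.00
(20) = 19.00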